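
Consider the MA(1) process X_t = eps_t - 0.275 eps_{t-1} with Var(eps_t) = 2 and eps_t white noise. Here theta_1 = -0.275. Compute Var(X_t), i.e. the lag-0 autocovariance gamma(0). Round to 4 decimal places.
\gamma(0) = 2.1513

For an MA(q) process X_t = eps_t + sum_i theta_i eps_{t-i} with
Var(eps_t) = sigma^2, the variance is
  gamma(0) = sigma^2 * (1 + sum_i theta_i^2).
  sum_i theta_i^2 = (-0.275)^2 = 0.075625.
  gamma(0) = 2 * (1 + 0.075625) = 2 * 1.075625 = 2.15125, which rounds to 2.1513.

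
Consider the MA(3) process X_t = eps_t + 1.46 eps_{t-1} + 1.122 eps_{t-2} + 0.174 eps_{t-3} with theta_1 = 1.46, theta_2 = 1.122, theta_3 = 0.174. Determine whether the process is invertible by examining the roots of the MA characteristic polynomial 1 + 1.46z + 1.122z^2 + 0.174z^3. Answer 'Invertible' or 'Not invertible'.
\text{Invertible}

The MA(q) characteristic polynomial is P(z) = 1 + 1.46z + 1.122z^2 + 0.174z^3.
Invertibility requires all roots to lie outside the unit circle, i.e. |z| > 1 for every root.
Degree 3: look for a simple real root z0 first, then factor out (1 - z/z0) and solve the remaining quadratic.
Testing z0 = -5: P(-5) = 1 + (1.46)(-5) + (1.122)(-5)^2 + (0.174)(-5)^3
  = 1 + (-7.3) + (28.05) + (-21.75) = 0.  So z_0 = -5 is a root, |z_0| = 5.
Divide out the factor (1 + 0.2 z) = (1 - z/z0) (since 1/z0 = -0.2):
  P(z) = (1 + 0.2 z)(1 + (1.26) z + (0.87) z^2)
  [check: z-coef 1.26 - (-0.2) = 1.46; z^2-coef 0.87 - (-0.2)(1.26) = 1.122; z^3-coef -(-0.2)(0.87) = 0.174.]
Remaining roots from the quadratic factor 1 + (1.26) z + (0.87) z^2:
  Set 1 + (1.26) z + (0.87) z^2 = 0, i.e. a z^2 + b z + c = 0 with a = 0.87, b = 1.26, c = 1.
  Discriminant D = b^2 - 4ac = (1.26)^2 - 4*(0.87)*1 = 1.5876 - (3.48) = -1.8924.
  D < 0, so the roots are the complex-conjugate pair z = (-b +/- i sqrt(-D)) / (2a) = -0.7241 +/- 0.7906i.
  For a conjugate pair |z|^2 = z * conj(z) = (product of roots) = c/a = 1/(0.87) = 1.149425, so |z| = sqrt(1.149425) = 1.0721 for both roots.
Moduli of all roots: 5.0000, 1.0721, 1.0721.
All moduli strictly greater than 1? Yes.
Verdict: Invertible.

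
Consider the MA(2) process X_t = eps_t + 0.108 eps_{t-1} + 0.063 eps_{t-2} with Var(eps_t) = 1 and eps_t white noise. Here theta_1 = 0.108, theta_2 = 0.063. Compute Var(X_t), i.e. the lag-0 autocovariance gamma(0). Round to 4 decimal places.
\gamma(0) = 1.0156

For an MA(q) process X_t = eps_t + sum_i theta_i eps_{t-i} with
Var(eps_t) = sigma^2, the variance is
  gamma(0) = sigma^2 * (1 + sum_i theta_i^2).
  sum_i theta_i^2 = (0.108)^2 + (0.063)^2 = 0.011664 + 0.003969 = 0.015633.
  gamma(0) = 1 * (1 + 0.015633) = 1 * 1.015633 = 1.015633, which rounds to 1.0156.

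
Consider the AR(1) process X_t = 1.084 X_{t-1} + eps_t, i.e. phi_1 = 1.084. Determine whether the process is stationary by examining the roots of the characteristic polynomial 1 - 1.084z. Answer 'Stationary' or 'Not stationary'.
\text{Not stationary}

The AR(p) characteristic polynomial is P(z) = 1 - 1.084z.
Stationarity requires all roots to lie outside the unit circle, i.e. |z| > 1 for every root.
This is linear in z: 1 + (-1.084) z = 0  =>  z = -1/(-1.084) = 0.922509,  |z| = 0.922509.
Moduli of all roots: 0.9225.
All moduli strictly greater than 1? No.
Verdict: Not stationary.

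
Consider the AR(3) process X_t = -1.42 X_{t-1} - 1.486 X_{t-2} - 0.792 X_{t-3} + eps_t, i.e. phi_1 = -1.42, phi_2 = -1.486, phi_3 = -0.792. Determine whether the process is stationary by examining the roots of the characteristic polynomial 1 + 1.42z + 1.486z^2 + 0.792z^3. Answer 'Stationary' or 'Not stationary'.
\text{Stationary}

The AR(p) characteristic polynomial is P(z) = 1 + 1.42z + 1.486z^2 + 0.792z^3.
Stationarity requires all roots to lie outside the unit circle, i.e. |z| > 1 for every root.
Degree 3: look for a simple real root z0 first, then factor out (1 - z/z0) and solve the remaining quadratic.
Testing z0 = -1.25: P(-1.25) = 1 + (1.42)(-1.25) + (1.486)(-1.25)^2 + (0.792)(-1.25)^3
  = 1 + (-1.775) + (2.321875) + (-1.546875) = 0.  So z_0 = -1.25 is a root, |z_0| = 1.25.
Divide out the factor (1 + 0.8 z) = (1 - z/z0) (since 1/z0 = -0.8):
  P(z) = (1 + 0.8 z)(1 + (0.62) z + (0.99) z^2)
  [check: z-coef 0.62 - (-0.8) = 1.42; z^2-coef 0.99 - (-0.8)(0.62) = 1.486; z^3-coef -(-0.8)(0.99) = 0.792.]
Remaining roots from the quadratic factor 1 + (0.62) z + (0.99) z^2:
  Set 1 + (0.62) z + (0.99) z^2 = 0, i.e. a z^2 + b z + c = 0 with a = 0.99, b = 0.62, c = 1.
  Discriminant D = b^2 - 4ac = (0.62)^2 - 4*(0.99)*1 = 0.3844 - (3.96) = -3.5756.
  D < 0, so the roots are the complex-conjugate pair z = (-b +/- i sqrt(-D)) / (2a) = -0.3131 +/- 0.955i.
  For a conjugate pair |z|^2 = z * conj(z) = (product of roots) = c/a = 1/(0.99) = 1.010101, so |z| = sqrt(1.010101) = 1.005 for both roots.
Moduli of all roots: 1.2500, 1.0050, 1.0050.
All moduli strictly greater than 1? Yes.
Verdict: Stationary.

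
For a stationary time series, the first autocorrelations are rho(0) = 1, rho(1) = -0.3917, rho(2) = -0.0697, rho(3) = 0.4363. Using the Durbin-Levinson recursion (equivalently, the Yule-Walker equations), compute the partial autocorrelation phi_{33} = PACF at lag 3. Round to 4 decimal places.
\phi_{33} = 0.3790

The PACF at lag k is phi_{kk}, the last component of the solution
to the Yule-Walker system G_k phi = r_k where
  (G_k)_{ij} = rho(|i - j|), (r_k)_i = rho(i), i,j = 1..k.
Equivalently, Durbin-Levinson gives phi_{kk} iteratively:
  phi_{11} = rho(1)
  phi_{kk} = [rho(k) - sum_{j=1..k-1} phi_{k-1,j} rho(k-j)]
            / [1 - sum_{j=1..k-1} phi_{k-1,j} rho(j)],
  phi_{k,j} = phi_{k-1,j} - phi_{kk} phi_{k-1,k-j},  j = 1..k-1.
Step k = 1:
  phi_11 = rho(1) = -0.3917.
Step k = 2:
  phi_22 = [rho(2) - phi_11 rho(1)] / [1 - phi_11 rho(1)] = [-0.0697 - (-0.3917)(-0.3917)] / [1 - (-0.3917)(-0.3917)]
         = -0.22312889 / 0.84657111 = -0.263568.
  Update: phi_21 = phi_11 - phi_22 phi_11 = -0.3917 - (-0.263568)(-0.3917) = -0.49494.
Step k = 3:
  phi_33 = [rho(3) - phi_21 rho(2) - phi_22 rho(1)] / [1 - phi_21 rho(1) - phi_22 rho(2)]
    numerator   = 0.4363 - (-0.49494)(-0.0697) - (-0.263568)(-0.3917) = 0.29856321
    denominator = 1 - (-0.49494)(-0.3917) - (-0.263568)(-0.0697) = 0.78776152
  phi_33 = 0.29856321 / 0.78776152 = 0.379.
Therefore phi_{33} = 0.3790.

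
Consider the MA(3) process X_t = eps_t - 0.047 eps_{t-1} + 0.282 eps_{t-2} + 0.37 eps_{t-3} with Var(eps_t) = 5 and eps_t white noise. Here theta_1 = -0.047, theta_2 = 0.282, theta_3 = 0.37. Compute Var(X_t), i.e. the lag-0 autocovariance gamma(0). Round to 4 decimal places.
\gamma(0) = 6.0932

For an MA(q) process X_t = eps_t + sum_i theta_i eps_{t-i} with
Var(eps_t) = sigma^2, the variance is
  gamma(0) = sigma^2 * (1 + sum_i theta_i^2).
  sum_i theta_i^2 = (-0.047)^2 + (0.282)^2 + (0.37)^2 = 0.002209 + 0.079524 + 0.1369 = 0.218633.
  gamma(0) = 5 * (1 + 0.218633) = 5 * 1.218633 = 6.093165, which rounds to 6.0932.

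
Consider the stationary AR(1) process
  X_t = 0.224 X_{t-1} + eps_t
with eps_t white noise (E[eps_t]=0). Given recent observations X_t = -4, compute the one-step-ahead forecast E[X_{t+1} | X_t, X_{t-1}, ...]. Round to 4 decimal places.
E[X_{t+1} \mid \mathcal F_t] = -0.8960

For an AR(p) model X_t = c + sum_i phi_i X_{t-i} + eps_t, the
one-step-ahead conditional mean is
  E[X_{t+1} | X_t, ...] = c + sum_i phi_i X_{t+1-i}.
Substitute known values:
  E[X_{t+1} | ...] = (0.224) * (-4)
                   = -0.8960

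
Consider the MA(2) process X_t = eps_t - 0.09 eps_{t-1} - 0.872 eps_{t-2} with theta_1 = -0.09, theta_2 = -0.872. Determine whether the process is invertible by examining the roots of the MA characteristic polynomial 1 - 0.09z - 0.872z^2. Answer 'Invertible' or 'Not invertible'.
\text{Invertible}

The MA(q) characteristic polynomial is P(z) = 1 - 0.09z - 0.872z^2.
Invertibility requires all roots to lie outside the unit circle, i.e. |z| > 1 for every root.
Set 1 + (-0.09) z + (-0.872) z^2 = 0, i.e. a z^2 + b z + c = 0 with a = -0.872, b = -0.09, c = 1.
Discriminant D = b^2 - 4ac = (-0.09)^2 - 4*(-0.872)*1 = 0.0081 - (-3.488) = 3.4961.
D >= 0, so the roots are real: z = (-b +/- sqrt(D)) / (2a) = (0.09 +/- 1.869786) / (-1.744).
  z_1 = (0.09 + 1.869786) / (-1.744) = -1.1237,   |z_1| = 1.1237.
  z_2 = (0.09 - 1.869786) / (-1.744) = 1.0205,   |z_2| = 1.0205.
Moduli of all roots: 1.1237, 1.0205.
All moduli strictly greater than 1? Yes.
Verdict: Invertible.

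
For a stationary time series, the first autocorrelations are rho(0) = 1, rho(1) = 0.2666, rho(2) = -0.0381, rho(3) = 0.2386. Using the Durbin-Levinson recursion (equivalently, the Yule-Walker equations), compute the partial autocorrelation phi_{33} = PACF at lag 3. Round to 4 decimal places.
\phi_{33} = 0.3070

The PACF at lag k is phi_{kk}, the last component of the solution
to the Yule-Walker system G_k phi = r_k where
  (G_k)_{ij} = rho(|i - j|), (r_k)_i = rho(i), i,j = 1..k.
Equivalently, Durbin-Levinson gives phi_{kk} iteratively:
  phi_{11} = rho(1)
  phi_{kk} = [rho(k) - sum_{j=1..k-1} phi_{k-1,j} rho(k-j)]
            / [1 - sum_{j=1..k-1} phi_{k-1,j} rho(j)],
  phi_{k,j} = phi_{k-1,j} - phi_{kk} phi_{k-1,k-j},  j = 1..k-1.
Step k = 1:
  phi_11 = rho(1) = 0.2666.
Step k = 2:
  phi_22 = [rho(2) - phi_11 rho(1)] / [1 - phi_11 rho(1)] = [-0.0381 - (0.2666)(0.2666)] / [1 - (0.2666)(0.2666)]
         = -0.10917556 / 0.92892444 = -0.117529.
  Update: phi_21 = phi_11 - phi_22 phi_11 = 0.2666 - (-0.117529)(0.2666) = 0.297933.
Step k = 3:
  phi_33 = [rho(3) - phi_21 rho(2) - phi_22 rho(1)] / [1 - phi_21 rho(1) - phi_22 rho(2)]
    numerator   = 0.2386 - (0.297933)(-0.0381) - (-0.117529)(0.2666) = 0.28128449
    denominator = 1 - (0.297933)(0.2666) - (-0.117529)(-0.0381) = 0.91609315
  phi_33 = 0.28128449 / 0.91609315 = 0.307.
Therefore phi_{33} = 0.3070.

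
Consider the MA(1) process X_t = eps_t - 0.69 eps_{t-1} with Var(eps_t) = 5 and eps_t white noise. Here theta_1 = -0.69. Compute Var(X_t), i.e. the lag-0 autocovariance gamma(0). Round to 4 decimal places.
\gamma(0) = 7.3805

For an MA(q) process X_t = eps_t + sum_i theta_i eps_{t-i} with
Var(eps_t) = sigma^2, the variance is
  gamma(0) = sigma^2 * (1 + sum_i theta_i^2).
  sum_i theta_i^2 = (-0.69)^2 = 0.4761.
  gamma(0) = 5 * (1 + 0.4761) = 5 * 1.4761 = 7.3805.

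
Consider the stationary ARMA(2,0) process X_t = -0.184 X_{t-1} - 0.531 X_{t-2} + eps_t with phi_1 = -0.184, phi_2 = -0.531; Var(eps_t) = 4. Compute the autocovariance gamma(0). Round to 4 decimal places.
\gamma(0) = 5.6524

Multiply the model equation by X_{t-k} and take expectations. With theta_0 = psi_0 = 1 and psi_j the MA(infinity) weights, this gives
  gamma(k) - sum_i phi_i gamma(k-i) = c_k,
  c_k = sigma^2 * sum_{j=k..q} theta_j psi_{j-k}   (c_k = 0 for k > q),
using gamma(-m) = gamma(m).
Pure AR (q = 0): c_0 = sigma^2 = 4, c_k = 0 for k >= 1.
Equations for k = 0, 1, 2 (AR order 2, c_2 = 0):
  (E0) gamma(0) = phi_1 gamma(1) + phi_2 gamma(2) + c_0
  (E1) gamma(1) = phi_1 gamma(0) + phi_2 gamma(1) + c_1
  (E2) gamma(2) = phi_1 gamma(1) + phi_2 gamma(0)
From (E1): gamma(1) = A gamma(0) + B with
  A = phi_1 / (1 - phi_2) = -0.184 / 1.531 = -0.120183,   B = c_1 / (1 - phi_2) = 0 / 1.531 = 0.
Insert (E2) into (E0): gamma(0) (1 - phi_2^2) = phi_1 (1 + phi_2) gamma(1) + c_0.
  phi_1 (1 + phi_2) = (-0.184)(0.469) = -0.086296,   1 - phi_2^2 = 0.718039.
Replace gamma(1) by A gamma(0) + B and collect gamma(0):
  gamma(0) [0.718039 - (-0.086296)(-0.120183)] = c_0 = 4
  gamma(0) * 0.707668 = 4
  gamma(0) = 4 / 0.707668 = 5.65237.
Therefore gamma(0) = 5.6524 (to 4 decimal places).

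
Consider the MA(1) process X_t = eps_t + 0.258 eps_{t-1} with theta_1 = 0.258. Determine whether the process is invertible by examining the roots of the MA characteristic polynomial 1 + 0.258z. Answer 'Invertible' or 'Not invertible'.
\text{Invertible}

The MA(q) characteristic polynomial is P(z) = 1 + 0.258z.
Invertibility requires all roots to lie outside the unit circle, i.e. |z| > 1 for every root.
This is linear in z: 1 + (0.258) z = 0  =>  z = -1/(0.258) = -3.875969,  |z| = 3.875969.
Moduli of all roots: 3.8760.
All moduli strictly greater than 1? Yes.
Verdict: Invertible.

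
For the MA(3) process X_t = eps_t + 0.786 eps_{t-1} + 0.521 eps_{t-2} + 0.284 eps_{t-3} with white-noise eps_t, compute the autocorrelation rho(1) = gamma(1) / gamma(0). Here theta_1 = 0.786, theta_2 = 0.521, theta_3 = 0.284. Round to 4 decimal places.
\rho(1) = 0.6820

For an MA(q) process with theta_0 = 1, the autocovariance is
  gamma(k) = sigma^2 * sum_{i=0..q-k} theta_i * theta_{i+k},
and rho(k) = gamma(k) / gamma(0). Sigma^2 cancels.
  numerator   = (1)*(0.786) + (0.786)*(0.521) + (0.521)*(0.284) = 1.34347.
  denominator = (1)^2 + (0.786)^2 + (0.521)^2 + (0.284)^2 = 1.969893.
  rho(1) = 1.34347 / 1.969893 = 0.6820.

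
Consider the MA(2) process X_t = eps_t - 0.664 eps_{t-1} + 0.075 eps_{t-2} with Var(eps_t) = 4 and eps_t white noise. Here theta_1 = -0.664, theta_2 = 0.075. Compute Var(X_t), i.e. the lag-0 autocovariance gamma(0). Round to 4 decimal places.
\gamma(0) = 5.7861

For an MA(q) process X_t = eps_t + sum_i theta_i eps_{t-i} with
Var(eps_t) = sigma^2, the variance is
  gamma(0) = sigma^2 * (1 + sum_i theta_i^2).
  sum_i theta_i^2 = (-0.664)^2 + (0.075)^2 = 0.440896 + 0.005625 = 0.446521.
  gamma(0) = 4 * (1 + 0.446521) = 4 * 1.446521 = 5.786084, which rounds to 5.7861.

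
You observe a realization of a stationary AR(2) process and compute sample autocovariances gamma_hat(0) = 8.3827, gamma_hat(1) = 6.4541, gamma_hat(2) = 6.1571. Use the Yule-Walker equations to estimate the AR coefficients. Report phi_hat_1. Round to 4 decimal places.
\hat\phi_{1} = 0.5020

The Yule-Walker equations for an AR(p) process read, in matrix form,
  Gamma_p phi = r_p,   with   (Gamma_p)_{ij} = gamma(|i - j|),
                       (r_p)_i = gamma(i),   i,j = 1..p.
Substitute the sample gammas (Toeplitz matrix and right-hand side of size 2):
  Gamma_p = [[8.3827, 6.4541], [6.4541, 8.3827]]
  r_p     = [6.4541, 6.1571]
Written out:
  8.3827 phi_1 + 6.4541 phi_2 = 6.4541
  6.4541 phi_1 + 8.3827 phi_2 = 6.1571
Solve by Cramer's rule:
  det = gamma(0)^2 - gamma(1)^2 = (8.3827)^2 - (6.4541)^2 = 70.26965929 - 41.65540681 = 28.61425248
  phi_hat_1 = [gamma(1) gamma(0) - gamma(1) gamma(2)] / det = [(6.4541)(8.3827) - (6.4541)(6.1571)] / 28.61425248 = 14.36424496 / 28.61425248 = 0.502
  phi_hat_2 = [gamma(0) gamma(2) - gamma(1)^2] / det = [(8.3827)(6.1571) - (6.4541)^2] / 28.61425248 = 9.95771536 / 28.61425248 = 0.348
So phi_hat = [0.5020, 0.3480].
Therefore phi_hat_1 = 0.5020.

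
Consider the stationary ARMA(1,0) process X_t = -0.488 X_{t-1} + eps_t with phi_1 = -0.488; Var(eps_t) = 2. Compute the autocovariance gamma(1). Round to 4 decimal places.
\gamma(1) = -1.2811

Multiply the model equation by X_{t-k} and take expectations. With theta_0 = psi_0 = 1 and psi_j the MA(infinity) weights, this gives
  gamma(k) - sum_i phi_i gamma(k-i) = c_k,
  c_k = sigma^2 * sum_{j=k..q} theta_j psi_{j-k}   (c_k = 0 for k > q),
using gamma(-m) = gamma(m).
Pure AR (q = 0): c_0 = sigma^2 = 2, c_k = 0 for k >= 1.
Equations for k = 0 and k = 1 (AR order 1):
  gamma(0) = phi_1 gamma(1) + c_0
  gamma(1) = phi_1 gamma(0) + c_1
Substituting the second into the first: gamma(0) (1 - phi_1^2) = c_0 + phi_1 c_1, so
  gamma(0) = c_0 / (1 - phi_1^2) = 2 / (1 - (-0.488)^2) = 2 / 0.761856 = 2.625168.
  gamma(1) = phi_1 gamma(0) = (-0.488)(2.625168) = -1.281082.
Therefore gamma(1) = -1.2811 (to 4 decimal places).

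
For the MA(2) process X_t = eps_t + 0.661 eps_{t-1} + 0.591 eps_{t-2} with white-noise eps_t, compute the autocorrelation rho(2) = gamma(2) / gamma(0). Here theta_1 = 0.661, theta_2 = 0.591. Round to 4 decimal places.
\rho(2) = 0.3309

For an MA(q) process with theta_0 = 1, the autocovariance is
  gamma(k) = sigma^2 * sum_{i=0..q-k} theta_i * theta_{i+k},
and rho(k) = gamma(k) / gamma(0). Sigma^2 cancels.
  numerator   = (1)*(0.591) = 0.591.
  denominator = (1)^2 + (0.661)^2 + (0.591)^2 = 1.786202.
  rho(2) = 0.591 / 1.786202 = 0.3309.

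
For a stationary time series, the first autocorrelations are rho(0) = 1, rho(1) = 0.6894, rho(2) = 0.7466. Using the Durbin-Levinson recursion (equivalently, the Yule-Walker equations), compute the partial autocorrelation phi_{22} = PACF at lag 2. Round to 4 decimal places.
\phi_{22} = 0.5171

The PACF at lag k is phi_{kk}, the last component of the solution
to the Yule-Walker system G_k phi = r_k where
  (G_k)_{ij} = rho(|i - j|), (r_k)_i = rho(i), i,j = 1..k.
Equivalently, Durbin-Levinson gives phi_{kk} iteratively:
  phi_{11} = rho(1)
  phi_{kk} = [rho(k) - sum_{j=1..k-1} phi_{k-1,j} rho(k-j)]
            / [1 - sum_{j=1..k-1} phi_{k-1,j} rho(j)],
  phi_{k,j} = phi_{k-1,j} - phi_{kk} phi_{k-1,k-j},  j = 1..k-1.
Step k = 1:
  phi_11 = rho(1) = 0.6894.
Step k = 2:
  phi_22 = [rho(2) - phi_11 rho(1)] / [1 - phi_11 rho(1)] = [0.7466 - (0.6894)(0.6894)] / [1 - (0.6894)(0.6894)]
         = 0.27132764 / 0.52472764 = 0.5171.
Therefore phi_{22} = 0.5171.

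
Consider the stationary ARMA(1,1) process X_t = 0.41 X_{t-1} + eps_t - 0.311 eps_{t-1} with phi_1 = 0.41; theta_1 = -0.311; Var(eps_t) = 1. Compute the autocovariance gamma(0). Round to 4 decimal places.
\gamma(0) = 1.0118

Multiply the model equation by X_{t-k} and take expectations. With theta_0 = psi_0 = 1 and psi_j the MA(infinity) weights, this gives
  gamma(k) - sum_i phi_i gamma(k-i) = c_k,
  c_k = sigma^2 * sum_{j=k..q} theta_j psi_{j-k}   (c_k = 0 for k > q),
using gamma(-m) = gamma(m).
psi-weights needed (psi_j = theta_j + sum_i phi_i psi_{j-i}):
  psi_1 = theta_1 + phi_1 = -0.311 + (0.41) = 0.099
Right-hand sides:
  c_0 = sigma^2 (1 + theta_1 psi_1) = 1 * (1 + (-0.311)(0.099)) = 1 * 0.969211 = 0.969211
  c_1 = sigma^2 theta_1 = 1 * (-0.311) = -0.311
  c_2 = 0
Equations for k = 0 and k = 1 (AR order 1):
  gamma(0) = phi_1 gamma(1) + c_0
  gamma(1) = phi_1 gamma(0) + c_1
Substituting the second into the first: gamma(0) (1 - phi_1^2) = c_0 + phi_1 c_1, so
  gamma(0) = (c_0 + phi_1 c_1) / (1 - phi_1^2) = (0.969211 + (0.41)(-0.311)) / (1 - (0.41)^2) = 0.841701 / 0.8319 = 1.011781.
Therefore gamma(0) = 1.0118 (to 4 decimal places).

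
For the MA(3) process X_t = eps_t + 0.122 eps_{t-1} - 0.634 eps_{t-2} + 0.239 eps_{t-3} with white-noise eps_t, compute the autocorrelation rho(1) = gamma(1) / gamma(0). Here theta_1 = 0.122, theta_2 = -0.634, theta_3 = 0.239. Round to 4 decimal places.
\rho(1) = -0.0725

For an MA(q) process with theta_0 = 1, the autocovariance is
  gamma(k) = sigma^2 * sum_{i=0..q-k} theta_i * theta_{i+k},
and rho(k) = gamma(k) / gamma(0). Sigma^2 cancels.
  numerator   = (1)*(0.122) + (0.122)*(-0.634) + (-0.634)*(0.239) = -0.106874.
  denominator = (1)^2 + (0.122)^2 + (-0.634)^2 + (0.239)^2 = 1.473961.
  rho(1) = -0.106874 / 1.473961 = -0.0725.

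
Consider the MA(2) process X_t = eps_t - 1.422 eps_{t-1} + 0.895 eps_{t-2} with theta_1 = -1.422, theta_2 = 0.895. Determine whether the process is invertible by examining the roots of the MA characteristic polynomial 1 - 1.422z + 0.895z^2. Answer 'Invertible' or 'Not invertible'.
\text{Invertible}

The MA(q) characteristic polynomial is P(z) = 1 - 1.422z + 0.895z^2.
Invertibility requires all roots to lie outside the unit circle, i.e. |z| > 1 for every root.
Set 1 + (-1.422) z + (0.895) z^2 = 0, i.e. a z^2 + b z + c = 0 with a = 0.895, b = -1.422, c = 1.
Discriminant D = b^2 - 4ac = (-1.422)^2 - 4*(0.895)*1 = 2.022084 - (3.58) = -1.557916.
D < 0, so the roots are the complex-conjugate pair z = (-b +/- i sqrt(-D)) / (2a) = 0.7944 +/- 0.6973i.
For a conjugate pair |z|^2 = z * conj(z) = (product of roots) = c/a = 1/(0.895) = 1.117318, so |z| = sqrt(1.117318) = 1.057 for both roots.
Moduli of all roots: 1.0570, 1.0570.
All moduli strictly greater than 1? Yes.
Verdict: Invertible.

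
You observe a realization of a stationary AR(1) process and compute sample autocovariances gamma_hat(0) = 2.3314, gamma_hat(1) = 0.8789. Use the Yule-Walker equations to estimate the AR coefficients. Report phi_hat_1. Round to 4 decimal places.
\hat\phi_{1} = 0.3770

The Yule-Walker equations for an AR(p) process read, in matrix form,
  Gamma_p phi = r_p,   with   (Gamma_p)_{ij} = gamma(|i - j|),
                       (r_p)_i = gamma(i),   i,j = 1..p.
Substitute the sample gammas (Toeplitz matrix and right-hand side of size 1):
  Gamma_p = [[2.3314]]
  r_p     = [0.8789]
With p = 1 this is the single equation gamma(0) phi_1 = gamma(1):
  phi_hat_1 = gamma(1) / gamma(0) = 0.8789 / 2.3314 = 0.3770.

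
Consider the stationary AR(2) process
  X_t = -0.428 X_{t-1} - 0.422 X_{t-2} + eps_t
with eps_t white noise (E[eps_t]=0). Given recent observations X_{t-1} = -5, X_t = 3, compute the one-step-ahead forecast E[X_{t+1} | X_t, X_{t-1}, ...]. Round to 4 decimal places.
E[X_{t+1} \mid \mathcal F_t] = 0.8260

For an AR(p) model X_t = c + sum_i phi_i X_{t-i} + eps_t, the
one-step-ahead conditional mean is
  E[X_{t+1} | X_t, ...] = c + sum_i phi_i X_{t+1-i}.
Substitute known values:
  E[X_{t+1} | ...] = (-0.428) * (3) + (-0.422) * (-5)
                   = 0.8260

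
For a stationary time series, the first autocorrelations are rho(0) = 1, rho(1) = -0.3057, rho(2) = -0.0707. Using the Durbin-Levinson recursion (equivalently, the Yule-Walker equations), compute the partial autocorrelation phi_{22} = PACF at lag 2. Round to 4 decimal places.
\phi_{22} = -0.1811

The PACF at lag k is phi_{kk}, the last component of the solution
to the Yule-Walker system G_k phi = r_k where
  (G_k)_{ij} = rho(|i - j|), (r_k)_i = rho(i), i,j = 1..k.
Equivalently, Durbin-Levinson gives phi_{kk} iteratively:
  phi_{11} = rho(1)
  phi_{kk} = [rho(k) - sum_{j=1..k-1} phi_{k-1,j} rho(k-j)]
            / [1 - sum_{j=1..k-1} phi_{k-1,j} rho(j)],
  phi_{k,j} = phi_{k-1,j} - phi_{kk} phi_{k-1,k-j},  j = 1..k-1.
Step k = 1:
  phi_11 = rho(1) = -0.3057.
Step k = 2:
  phi_22 = [rho(2) - phi_11 rho(1)] / [1 - phi_11 rho(1)] = [-0.0707 - (-0.3057)(-0.3057)] / [1 - (-0.3057)(-0.3057)]
         = -0.16415249 / 0.90654751 = -0.1811.
Therefore phi_{22} = -0.1811.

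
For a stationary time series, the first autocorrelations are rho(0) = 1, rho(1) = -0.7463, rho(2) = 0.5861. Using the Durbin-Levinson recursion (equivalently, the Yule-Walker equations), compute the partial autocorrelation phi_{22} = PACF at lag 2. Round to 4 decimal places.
\phi_{22} = 0.0658

The PACF at lag k is phi_{kk}, the last component of the solution
to the Yule-Walker system G_k phi = r_k where
  (G_k)_{ij} = rho(|i - j|), (r_k)_i = rho(i), i,j = 1..k.
Equivalently, Durbin-Levinson gives phi_{kk} iteratively:
  phi_{11} = rho(1)
  phi_{kk} = [rho(k) - sum_{j=1..k-1} phi_{k-1,j} rho(k-j)]
            / [1 - sum_{j=1..k-1} phi_{k-1,j} rho(j)],
  phi_{k,j} = phi_{k-1,j} - phi_{kk} phi_{k-1,k-j},  j = 1..k-1.
Step k = 1:
  phi_11 = rho(1) = -0.7463.
Step k = 2:
  phi_22 = [rho(2) - phi_11 rho(1)] / [1 - phi_11 rho(1)] = [0.5861 - (-0.7463)(-0.7463)] / [1 - (-0.7463)(-0.7463)]
         = 0.02913631 / 0.44303631 = 0.0658.
Therefore phi_{22} = 0.0658.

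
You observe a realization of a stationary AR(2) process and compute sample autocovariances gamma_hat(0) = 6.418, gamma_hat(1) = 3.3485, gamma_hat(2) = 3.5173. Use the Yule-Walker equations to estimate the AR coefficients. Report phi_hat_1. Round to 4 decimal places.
\hat\phi_{1} = 0.3240

The Yule-Walker equations for an AR(p) process read, in matrix form,
  Gamma_p phi = r_p,   with   (Gamma_p)_{ij} = gamma(|i - j|),
                       (r_p)_i = gamma(i),   i,j = 1..p.
Substitute the sample gammas (Toeplitz matrix and right-hand side of size 2):
  Gamma_p = [[6.418, 3.3485], [3.3485, 6.418]]
  r_p     = [3.3485, 3.5173]
Written out:
  6.418 phi_1 + 3.3485 phi_2 = 3.3485
  3.3485 phi_1 + 6.418 phi_2 = 3.5173
Solve by Cramer's rule:
  det = gamma(0)^2 - gamma(1)^2 = (6.418)^2 - (3.3485)^2 = 41.190724 - 11.21245225 = 29.97827175
  phi_hat_1 = [gamma(1) gamma(0) - gamma(1) gamma(2)] / det = [(3.3485)(6.418) - (3.3485)(3.5173)] / 29.97827175 = 9.71299395 / 29.97827175 = 0.324
  phi_hat_2 = [gamma(0) gamma(2) - gamma(1)^2] / det = [(6.418)(3.5173) - (3.3485)^2] / 29.97827175 = 11.36157915 / 29.97827175 = 0.379
So phi_hat = [0.3240, 0.3790].
Therefore phi_hat_1 = 0.3240.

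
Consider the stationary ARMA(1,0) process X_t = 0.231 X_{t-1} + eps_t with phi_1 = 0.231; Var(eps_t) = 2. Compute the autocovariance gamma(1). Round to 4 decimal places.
\gamma(1) = 0.4880

Multiply the model equation by X_{t-k} and take expectations. With theta_0 = psi_0 = 1 and psi_j the MA(infinity) weights, this gives
  gamma(k) - sum_i phi_i gamma(k-i) = c_k,
  c_k = sigma^2 * sum_{j=k..q} theta_j psi_{j-k}   (c_k = 0 for k > q),
using gamma(-m) = gamma(m).
Pure AR (q = 0): c_0 = sigma^2 = 2, c_k = 0 for k >= 1.
Equations for k = 0 and k = 1 (AR order 1):
  gamma(0) = phi_1 gamma(1) + c_0
  gamma(1) = phi_1 gamma(0) + c_1
Substituting the second into the first: gamma(0) (1 - phi_1^2) = c_0 + phi_1 c_1, so
  gamma(0) = c_0 / (1 - phi_1^2) = 2 / (1 - (0.231)^2) = 2 / 0.946639 = 2.112738.
  gamma(1) = phi_1 gamma(0) = (0.231)(2.112738) = 0.488042.
Therefore gamma(1) = 0.4880 (to 4 decimal places).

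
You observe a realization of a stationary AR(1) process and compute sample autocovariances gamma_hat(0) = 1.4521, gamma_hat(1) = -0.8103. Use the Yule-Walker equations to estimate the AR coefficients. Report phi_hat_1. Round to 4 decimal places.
\hat\phi_{1} = -0.5580

The Yule-Walker equations for an AR(p) process read, in matrix form,
  Gamma_p phi = r_p,   with   (Gamma_p)_{ij} = gamma(|i - j|),
                       (r_p)_i = gamma(i),   i,j = 1..p.
Substitute the sample gammas (Toeplitz matrix and right-hand side of size 1):
  Gamma_p = [[1.4521]]
  r_p     = [-0.8103]
With p = 1 this is the single equation gamma(0) phi_1 = gamma(1):
  phi_hat_1 = gamma(1) / gamma(0) = -0.8103 / 1.4521 = -0.5580.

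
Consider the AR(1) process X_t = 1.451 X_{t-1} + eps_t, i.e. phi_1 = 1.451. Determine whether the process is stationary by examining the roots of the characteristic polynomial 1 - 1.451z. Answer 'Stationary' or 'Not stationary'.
\text{Not stationary}

The AR(p) characteristic polynomial is P(z) = 1 - 1.451z.
Stationarity requires all roots to lie outside the unit circle, i.e. |z| > 1 for every root.
This is linear in z: 1 + (-1.451) z = 0  =>  z = -1/(-1.451) = 0.68918,  |z| = 0.68918.
Moduli of all roots: 0.6892.
All moduli strictly greater than 1? No.
Verdict: Not stationary.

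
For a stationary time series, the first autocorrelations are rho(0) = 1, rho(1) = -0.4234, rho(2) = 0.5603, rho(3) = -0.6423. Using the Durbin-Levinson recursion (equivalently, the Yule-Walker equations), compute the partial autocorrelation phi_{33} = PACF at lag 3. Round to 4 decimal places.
\phi_{33} = -0.4949

The PACF at lag k is phi_{kk}, the last component of the solution
to the Yule-Walker system G_k phi = r_k where
  (G_k)_{ij} = rho(|i - j|), (r_k)_i = rho(i), i,j = 1..k.
Equivalently, Durbin-Levinson gives phi_{kk} iteratively:
  phi_{11} = rho(1)
  phi_{kk} = [rho(k) - sum_{j=1..k-1} phi_{k-1,j} rho(k-j)]
            / [1 - sum_{j=1..k-1} phi_{k-1,j} rho(j)],
  phi_{k,j} = phi_{k-1,j} - phi_{kk} phi_{k-1,k-j},  j = 1..k-1.
Step k = 1:
  phi_11 = rho(1) = -0.4234.
Step k = 2:
  phi_22 = [rho(2) - phi_11 rho(1)] / [1 - phi_11 rho(1)] = [0.5603 - (-0.4234)(-0.4234)] / [1 - (-0.4234)(-0.4234)]
         = 0.38103244 / 0.82073244 = 0.464259.
  Update: phi_21 = phi_11 - phi_22 phi_11 = -0.4234 - (0.464259)(-0.4234) = -0.226833.
Step k = 3:
  phi_33 = [rho(3) - phi_21 rho(2) - phi_22 rho(1)] / [1 - phi_21 rho(1) - phi_22 rho(2)]
    numerator   = -0.6423 - (-0.226833)(0.5603) - (0.464259)(-0.4234) = -0.31863835
    denominator = 1 - (-0.226833)(-0.4234) - (0.464259)(0.5603) = 0.64383469
  phi_33 = -0.31863835 / 0.64383469 = -0.4949.
Therefore phi_{33} = -0.4949.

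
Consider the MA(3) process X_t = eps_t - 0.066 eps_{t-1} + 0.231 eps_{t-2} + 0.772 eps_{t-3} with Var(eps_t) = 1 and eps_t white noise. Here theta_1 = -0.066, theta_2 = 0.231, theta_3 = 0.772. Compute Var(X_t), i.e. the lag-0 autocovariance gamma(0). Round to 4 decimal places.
\gamma(0) = 1.6537

For an MA(q) process X_t = eps_t + sum_i theta_i eps_{t-i} with
Var(eps_t) = sigma^2, the variance is
  gamma(0) = sigma^2 * (1 + sum_i theta_i^2).
  sum_i theta_i^2 = (-0.066)^2 + (0.231)^2 + (0.772)^2 = 0.004356 + 0.053361 + 0.595984 = 0.653701.
  gamma(0) = 1 * (1 + 0.653701) = 1 * 1.653701 = 1.653701, which rounds to 1.6537.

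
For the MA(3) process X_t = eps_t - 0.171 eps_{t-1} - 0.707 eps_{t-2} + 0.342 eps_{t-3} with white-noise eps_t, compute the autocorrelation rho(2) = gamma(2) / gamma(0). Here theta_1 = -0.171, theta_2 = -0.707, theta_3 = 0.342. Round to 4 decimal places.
\rho(2) = -0.4650

For an MA(q) process with theta_0 = 1, the autocovariance is
  gamma(k) = sigma^2 * sum_{i=0..q-k} theta_i * theta_{i+k},
and rho(k) = gamma(k) / gamma(0). Sigma^2 cancels.
  numerator   = (1)*(-0.707) + (-0.171)*(0.342) = -0.765482.
  denominator = (1)^2 + (-0.171)^2 + (-0.707)^2 + (0.342)^2 = 1.646054.
  rho(2) = -0.765482 / 1.646054 = -0.4650.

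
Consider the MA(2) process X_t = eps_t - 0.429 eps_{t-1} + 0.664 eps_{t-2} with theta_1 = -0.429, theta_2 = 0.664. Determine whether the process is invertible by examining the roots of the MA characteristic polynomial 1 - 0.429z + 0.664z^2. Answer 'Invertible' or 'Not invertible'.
\text{Invertible}

The MA(q) characteristic polynomial is P(z) = 1 - 0.429z + 0.664z^2.
Invertibility requires all roots to lie outside the unit circle, i.e. |z| > 1 for every root.
Set 1 + (-0.429) z + (0.664) z^2 = 0, i.e. a z^2 + b z + c = 0 with a = 0.664, b = -0.429, c = 1.
Discriminant D = b^2 - 4ac = (-0.429)^2 - 4*(0.664)*1 = 0.184041 - (2.656) = -2.471959.
D < 0, so the roots are the complex-conjugate pair z = (-b +/- i sqrt(-D)) / (2a) = 0.323 +/- 1.1839i.
For a conjugate pair |z|^2 = z * conj(z) = (product of roots) = c/a = 1/(0.664) = 1.506024, so |z| = sqrt(1.506024) = 1.2272 for both roots.
Moduli of all roots: 1.2272, 1.2272.
All moduli strictly greater than 1? Yes.
Verdict: Invertible.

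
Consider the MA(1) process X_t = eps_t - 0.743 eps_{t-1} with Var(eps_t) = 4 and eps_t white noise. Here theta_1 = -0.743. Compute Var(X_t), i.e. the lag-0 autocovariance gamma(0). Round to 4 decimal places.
\gamma(0) = 6.2082

For an MA(q) process X_t = eps_t + sum_i theta_i eps_{t-i} with
Var(eps_t) = sigma^2, the variance is
  gamma(0) = sigma^2 * (1 + sum_i theta_i^2).
  sum_i theta_i^2 = (-0.743)^2 = 0.552049.
  gamma(0) = 4 * (1 + 0.552049) = 4 * 1.552049 = 6.208196, which rounds to 6.2082.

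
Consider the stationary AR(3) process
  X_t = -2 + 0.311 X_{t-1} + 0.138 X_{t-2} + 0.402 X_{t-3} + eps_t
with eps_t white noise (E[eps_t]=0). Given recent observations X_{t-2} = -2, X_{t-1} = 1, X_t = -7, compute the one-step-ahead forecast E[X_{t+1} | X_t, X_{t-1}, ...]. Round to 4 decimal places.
E[X_{t+1} \mid \mathcal F_t] = -4.8430

For an AR(p) model X_t = c + sum_i phi_i X_{t-i} + eps_t, the
one-step-ahead conditional mean is
  E[X_{t+1} | X_t, ...] = c + sum_i phi_i X_{t+1-i}.
Substitute known values:
  E[X_{t+1} | ...] = -2 + (0.311) * (-7) + (0.138) * (1) + (0.402) * (-2)
                   = -4.8430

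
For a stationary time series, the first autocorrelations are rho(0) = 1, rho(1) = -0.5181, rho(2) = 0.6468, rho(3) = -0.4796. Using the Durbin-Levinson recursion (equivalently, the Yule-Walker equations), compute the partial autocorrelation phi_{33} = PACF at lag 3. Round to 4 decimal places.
\phi_{33} = -0.0930

The PACF at lag k is phi_{kk}, the last component of the solution
to the Yule-Walker system G_k phi = r_k where
  (G_k)_{ij} = rho(|i - j|), (r_k)_i = rho(i), i,j = 1..k.
Equivalently, Durbin-Levinson gives phi_{kk} iteratively:
  phi_{11} = rho(1)
  phi_{kk} = [rho(k) - sum_{j=1..k-1} phi_{k-1,j} rho(k-j)]
            / [1 - sum_{j=1..k-1} phi_{k-1,j} rho(j)],
  phi_{k,j} = phi_{k-1,j} - phi_{kk} phi_{k-1,k-j},  j = 1..k-1.
Step k = 1:
  phi_11 = rho(1) = -0.5181.
Step k = 2:
  phi_22 = [rho(2) - phi_11 rho(1)] / [1 - phi_11 rho(1)] = [0.6468 - (-0.5181)(-0.5181)] / [1 - (-0.5181)(-0.5181)]
         = 0.37837239 / 0.73157239 = 0.517204.
  Update: phi_21 = phi_11 - phi_22 phi_11 = -0.5181 - (0.517204)(-0.5181) = -0.250136.
Step k = 3:
  phi_33 = [rho(3) - phi_21 rho(2) - phi_22 rho(1)] / [1 - phi_21 rho(1) - phi_22 rho(2)]
    numerator   = -0.4796 - (-0.250136)(0.6468) - (0.517204)(-0.5181) = -0.04984819
    denominator = 1 - (-0.250136)(-0.5181) - (0.517204)(0.6468) = 0.53587656
  phi_33 = -0.04984819 / 0.53587656 = -0.093.
Therefore phi_{33} = -0.0930.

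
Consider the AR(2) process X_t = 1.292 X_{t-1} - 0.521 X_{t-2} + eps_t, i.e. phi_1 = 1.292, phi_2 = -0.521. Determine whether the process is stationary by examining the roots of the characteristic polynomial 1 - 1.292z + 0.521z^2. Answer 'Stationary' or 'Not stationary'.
\text{Stationary}

The AR(p) characteristic polynomial is P(z) = 1 - 1.292z + 0.521z^2.
Stationarity requires all roots to lie outside the unit circle, i.e. |z| > 1 for every root.
Set 1 + (-1.292) z + (0.521) z^2 = 0, i.e. a z^2 + b z + c = 0 with a = 0.521, b = -1.292, c = 1.
Discriminant D = b^2 - 4ac = (-1.292)^2 - 4*(0.521)*1 = 1.669264 - (2.084) = -0.414736.
D < 0, so the roots are the complex-conjugate pair z = (-b +/- i sqrt(-D)) / (2a) = 1.2399 +/- 0.618i.
For a conjugate pair |z|^2 = z * conj(z) = (product of roots) = c/a = 1/(0.521) = 1.919386, so |z| = sqrt(1.919386) = 1.3854 for both roots.
Moduli of all roots: 1.3854, 1.3854.
All moduli strictly greater than 1? Yes.
Verdict: Stationary.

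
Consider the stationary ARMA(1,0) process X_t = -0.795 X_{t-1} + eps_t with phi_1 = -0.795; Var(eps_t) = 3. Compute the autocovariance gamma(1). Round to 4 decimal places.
\gamma(1) = -6.4814

Multiply the model equation by X_{t-k} and take expectations. With theta_0 = psi_0 = 1 and psi_j the MA(infinity) weights, this gives
  gamma(k) - sum_i phi_i gamma(k-i) = c_k,
  c_k = sigma^2 * sum_{j=k..q} theta_j psi_{j-k}   (c_k = 0 for k > q),
using gamma(-m) = gamma(m).
Pure AR (q = 0): c_0 = sigma^2 = 3, c_k = 0 for k >= 1.
Equations for k = 0 and k = 1 (AR order 1):
  gamma(0) = phi_1 gamma(1) + c_0
  gamma(1) = phi_1 gamma(0) + c_1
Substituting the second into the first: gamma(0) (1 - phi_1^2) = c_0 + phi_1 c_1, so
  gamma(0) = c_0 / (1 - phi_1^2) = 3 / (1 - (-0.795)^2) = 3 / 0.367975 = 8.152728.
  gamma(1) = phi_1 gamma(0) = (-0.795)(8.152728) = -6.481419.
Therefore gamma(1) = -6.4814 (to 4 decimal places).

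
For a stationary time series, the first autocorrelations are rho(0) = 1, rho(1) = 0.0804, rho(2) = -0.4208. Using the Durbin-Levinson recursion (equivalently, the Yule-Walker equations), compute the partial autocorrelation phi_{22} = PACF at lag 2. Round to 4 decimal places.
\phi_{22} = -0.4300

The PACF at lag k is phi_{kk}, the last component of the solution
to the Yule-Walker system G_k phi = r_k where
  (G_k)_{ij} = rho(|i - j|), (r_k)_i = rho(i), i,j = 1..k.
Equivalently, Durbin-Levinson gives phi_{kk} iteratively:
  phi_{11} = rho(1)
  phi_{kk} = [rho(k) - sum_{j=1..k-1} phi_{k-1,j} rho(k-j)]
            / [1 - sum_{j=1..k-1} phi_{k-1,j} rho(j)],
  phi_{k,j} = phi_{k-1,j} - phi_{kk} phi_{k-1,k-j},  j = 1..k-1.
Step k = 1:
  phi_11 = rho(1) = 0.0804.
Step k = 2:
  phi_22 = [rho(2) - phi_11 rho(1)] / [1 - phi_11 rho(1)] = [-0.4208 - (0.0804)(0.0804)] / [1 - (0.0804)(0.0804)]
         = -0.42726416 / 0.99353584 = -0.43.
Therefore phi_{22} = -0.4300.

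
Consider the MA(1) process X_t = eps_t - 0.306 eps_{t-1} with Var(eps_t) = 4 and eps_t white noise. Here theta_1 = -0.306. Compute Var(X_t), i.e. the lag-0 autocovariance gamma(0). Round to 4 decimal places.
\gamma(0) = 4.3745

For an MA(q) process X_t = eps_t + sum_i theta_i eps_{t-i} with
Var(eps_t) = sigma^2, the variance is
  gamma(0) = sigma^2 * (1 + sum_i theta_i^2).
  sum_i theta_i^2 = (-0.306)^2 = 0.093636.
  gamma(0) = 4 * (1 + 0.093636) = 4 * 1.093636 = 4.374544, which rounds to 4.3745.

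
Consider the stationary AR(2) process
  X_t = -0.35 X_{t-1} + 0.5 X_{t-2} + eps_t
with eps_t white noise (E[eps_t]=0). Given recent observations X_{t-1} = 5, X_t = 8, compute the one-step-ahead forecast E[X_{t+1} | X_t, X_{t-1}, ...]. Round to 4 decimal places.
E[X_{t+1} \mid \mathcal F_t] = -0.3000

For an AR(p) model X_t = c + sum_i phi_i X_{t-i} + eps_t, the
one-step-ahead conditional mean is
  E[X_{t+1} | X_t, ...] = c + sum_i phi_i X_{t+1-i}.
Substitute known values:
  E[X_{t+1} | ...] = (-0.35) * (8) + (0.5) * (5)
                   = -0.3000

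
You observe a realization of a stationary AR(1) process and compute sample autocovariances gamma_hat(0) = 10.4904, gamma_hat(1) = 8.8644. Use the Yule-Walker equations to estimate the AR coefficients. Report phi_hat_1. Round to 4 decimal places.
\hat\phi_{1} = 0.8450

The Yule-Walker equations for an AR(p) process read, in matrix form,
  Gamma_p phi = r_p,   with   (Gamma_p)_{ij} = gamma(|i - j|),
                       (r_p)_i = gamma(i),   i,j = 1..p.
Substitute the sample gammas (Toeplitz matrix and right-hand side of size 1):
  Gamma_p = [[10.4904]]
  r_p     = [8.8644]
With p = 1 this is the single equation gamma(0) phi_1 = gamma(1):
  phi_hat_1 = gamma(1) / gamma(0) = 8.8644 / 10.4904 = 0.8450.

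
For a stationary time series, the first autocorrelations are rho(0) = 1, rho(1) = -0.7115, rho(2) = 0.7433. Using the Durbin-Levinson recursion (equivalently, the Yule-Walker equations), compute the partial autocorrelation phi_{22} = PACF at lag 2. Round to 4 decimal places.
\phi_{22} = 0.4801

The PACF at lag k is phi_{kk}, the last component of the solution
to the Yule-Walker system G_k phi = r_k where
  (G_k)_{ij} = rho(|i - j|), (r_k)_i = rho(i), i,j = 1..k.
Equivalently, Durbin-Levinson gives phi_{kk} iteratively:
  phi_{11} = rho(1)
  phi_{kk} = [rho(k) - sum_{j=1..k-1} phi_{k-1,j} rho(k-j)]
            / [1 - sum_{j=1..k-1} phi_{k-1,j} rho(j)],
  phi_{k,j} = phi_{k-1,j} - phi_{kk} phi_{k-1,k-j},  j = 1..k-1.
Step k = 1:
  phi_11 = rho(1) = -0.7115.
Step k = 2:
  phi_22 = [rho(2) - phi_11 rho(1)] / [1 - phi_11 rho(1)] = [0.7433 - (-0.7115)(-0.7115)] / [1 - (-0.7115)(-0.7115)]
         = 0.23706775 / 0.49376775 = 0.4801.
Therefore phi_{22} = 0.4801.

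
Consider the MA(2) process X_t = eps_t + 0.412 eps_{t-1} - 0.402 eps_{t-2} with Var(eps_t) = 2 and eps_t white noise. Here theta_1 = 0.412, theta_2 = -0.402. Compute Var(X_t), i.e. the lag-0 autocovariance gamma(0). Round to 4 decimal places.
\gamma(0) = 2.6627

For an MA(q) process X_t = eps_t + sum_i theta_i eps_{t-i} with
Var(eps_t) = sigma^2, the variance is
  gamma(0) = sigma^2 * (1 + sum_i theta_i^2).
  sum_i theta_i^2 = (0.412)^2 + (-0.402)^2 = 0.169744 + 0.161604 = 0.331348.
  gamma(0) = 2 * (1 + 0.331348) = 2 * 1.331348 = 2.662696, which rounds to 2.6627.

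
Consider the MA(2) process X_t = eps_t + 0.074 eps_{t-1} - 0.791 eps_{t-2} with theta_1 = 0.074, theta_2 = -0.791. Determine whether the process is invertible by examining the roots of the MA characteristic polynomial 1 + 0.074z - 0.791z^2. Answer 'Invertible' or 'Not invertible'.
\text{Invertible}

The MA(q) characteristic polynomial is P(z) = 1 + 0.074z - 0.791z^2.
Invertibility requires all roots to lie outside the unit circle, i.e. |z| > 1 for every root.
Set 1 + (0.074) z + (-0.791) z^2 = 0, i.e. a z^2 + b z + c = 0 with a = -0.791, b = 0.074, c = 1.
Discriminant D = b^2 - 4ac = (0.074)^2 - 4*(-0.791)*1 = 0.005476 - (-3.164) = 3.169476.
D >= 0, so the roots are real: z = (-b +/- sqrt(D)) / (2a) = (-0.074 +/- 1.780302) / (-1.582).
  z_1 = (-0.074 + 1.780302) / (-1.582) = -1.0786,   |z_1| = 1.0786.
  z_2 = (-0.074 - 1.780302) / (-1.582) = 1.1721,   |z_2| = 1.1721.
Moduli of all roots: 1.0786, 1.1721.
All moduli strictly greater than 1? Yes.
Verdict: Invertible.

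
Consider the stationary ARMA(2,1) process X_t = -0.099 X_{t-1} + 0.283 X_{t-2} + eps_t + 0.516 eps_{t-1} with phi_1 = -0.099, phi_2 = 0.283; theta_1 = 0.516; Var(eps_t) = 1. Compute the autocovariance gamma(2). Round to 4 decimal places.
\gamma(2) = 0.2982

Multiply the model equation by X_{t-k} and take expectations. With theta_0 = psi_0 = 1 and psi_j the MA(infinity) weights, this gives
  gamma(k) - sum_i phi_i gamma(k-i) = c_k,
  c_k = sigma^2 * sum_{j=k..q} theta_j psi_{j-k}   (c_k = 0 for k > q),
using gamma(-m) = gamma(m).
psi-weights needed (psi_j = theta_j + sum_i phi_i psi_{j-i}):
  psi_1 = theta_1 + phi_1 = 0.516 + (-0.099) = 0.417
Right-hand sides:
  c_0 = sigma^2 (1 + theta_1 psi_1) = 1 * (1 + (0.516)(0.417)) = 1 * 1.215172 = 1.215172
  c_1 = sigma^2 theta_1 = 1 * (0.516) = 0.516
  c_2 = 0
Equations for k = 0, 1, 2 (AR order 2, c_2 = 0):
  (E0) gamma(0) = phi_1 gamma(1) + phi_2 gamma(2) + c_0
  (E1) gamma(1) = phi_1 gamma(0) + phi_2 gamma(1) + c_1
  (E2) gamma(2) = phi_1 gamma(1) + phi_2 gamma(0)
From (E1): gamma(1) = A gamma(0) + B with
  A = phi_1 / (1 - phi_2) = -0.099 / 0.717 = -0.138075,   B = c_1 / (1 - phi_2) = 0.516 / 0.717 = 0.719665.
Insert (E2) into (E0): gamma(0) (1 - phi_2^2) = phi_1 (1 + phi_2) gamma(1) + c_0.
  phi_1 (1 + phi_2) = (-0.099)(1.283) = -0.127017,   1 - phi_2^2 = 0.919911.
Replace gamma(1) by A gamma(0) + B and collect gamma(0):
  gamma(0) [0.919911 - (-0.127017)(-0.138075)] = (-0.127017)(0.719665) + 1.215172
  gamma(0) * 0.902373 = 1.123762
  gamma(0) = 1.123762 / 0.902373 = 1.245341.
  gamma(1) = A gamma(0) + B = (-0.138075)(1.245341) + (0.719665) = 0.547714.
  gamma(2) = phi_1 gamma(1) + phi_2 gamma(0) = (-0.099)(0.547714) + (0.283)(1.245341) = 0.298208.
Therefore gamma(2) = 0.2982 (to 4 decimal places).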